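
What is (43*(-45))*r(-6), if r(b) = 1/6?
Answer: -645/2 ≈ -322.50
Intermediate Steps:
r(b) = ⅙
(43*(-45))*r(-6) = (43*(-45))*(⅙) = -1935*⅙ = -645/2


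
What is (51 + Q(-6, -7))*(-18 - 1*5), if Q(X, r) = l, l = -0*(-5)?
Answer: -1173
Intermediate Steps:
l = 0 (l = -2*0 = 0)
Q(X, r) = 0
(51 + Q(-6, -7))*(-18 - 1*5) = (51 + 0)*(-18 - 1*5) = 51*(-18 - 5) = 51*(-23) = -1173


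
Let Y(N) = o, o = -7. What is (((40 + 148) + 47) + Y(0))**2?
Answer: 51984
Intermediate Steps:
Y(N) = -7
(((40 + 148) + 47) + Y(0))**2 = (((40 + 148) + 47) - 7)**2 = ((188 + 47) - 7)**2 = (235 - 7)**2 = 228**2 = 51984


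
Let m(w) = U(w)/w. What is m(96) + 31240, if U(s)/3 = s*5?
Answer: 31255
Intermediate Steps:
U(s) = 15*s (U(s) = 3*(s*5) = 3*(5*s) = 15*s)
m(w) = 15 (m(w) = (15*w)/w = 15)
m(96) + 31240 = 15 + 31240 = 31255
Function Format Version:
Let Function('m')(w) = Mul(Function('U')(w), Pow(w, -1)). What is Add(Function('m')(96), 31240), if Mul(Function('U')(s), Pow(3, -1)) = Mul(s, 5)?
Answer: 31255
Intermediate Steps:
Function('U')(s) = Mul(15, s) (Function('U')(s) = Mul(3, Mul(s, 5)) = Mul(3, Mul(5, s)) = Mul(15, s))
Function('m')(w) = 15 (Function('m')(w) = Mul(Mul(15, w), Pow(w, -1)) = 15)
Add(Function('m')(96), 31240) = Add(15, 31240) = 31255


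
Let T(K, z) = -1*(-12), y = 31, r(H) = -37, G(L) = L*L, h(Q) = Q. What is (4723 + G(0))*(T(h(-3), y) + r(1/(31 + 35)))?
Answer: -118075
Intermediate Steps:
G(L) = L²
T(K, z) = 12
(4723 + G(0))*(T(h(-3), y) + r(1/(31 + 35))) = (4723 + 0²)*(12 - 37) = (4723 + 0)*(-25) = 4723*(-25) = -118075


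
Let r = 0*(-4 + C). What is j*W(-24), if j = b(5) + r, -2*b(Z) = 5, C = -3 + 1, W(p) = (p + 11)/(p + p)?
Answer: -65/96 ≈ -0.67708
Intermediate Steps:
W(p) = (11 + p)/(2*p) (W(p) = (11 + p)/((2*p)) = (11 + p)*(1/(2*p)) = (11 + p)/(2*p))
C = -2
r = 0 (r = 0*(-4 - 2) = 0*(-6) = 0)
b(Z) = -5/2 (b(Z) = -1/2*5 = -5/2)
j = -5/2 (j = -5/2 + 0 = -5/2 ≈ -2.5000)
j*W(-24) = -5*(11 - 24)/(4*(-24)) = -5*(-1)*(-13)/(4*24) = -5/2*13/48 = -65/96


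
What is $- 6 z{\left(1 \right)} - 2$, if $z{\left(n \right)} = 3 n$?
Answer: $-20$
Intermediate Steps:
$- 6 z{\left(1 \right)} - 2 = - 6 \cdot 3 \cdot 1 - 2 = \left(-6\right) 3 - 2 = -18 - 2 = -20$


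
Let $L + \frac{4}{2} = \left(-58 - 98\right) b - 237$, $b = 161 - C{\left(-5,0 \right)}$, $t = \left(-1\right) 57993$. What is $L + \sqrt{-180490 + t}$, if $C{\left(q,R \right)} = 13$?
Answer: $-23327 + 7 i \sqrt{4867} \approx -23327.0 + 488.35 i$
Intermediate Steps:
$t = -57993$
$b = 148$ ($b = 161 - 13 = 148$)
$L = -23327$ ($L = -2 + \left(\left(-58 - 98\right) 148 - 237\right) = -2 - 23325 = -23327$)
$L + \sqrt{-180490 + t} = -23327 + \sqrt{-180490 - 57993} = -23327 + \sqrt{-238483} = -23327 + 7 i \sqrt{4867}$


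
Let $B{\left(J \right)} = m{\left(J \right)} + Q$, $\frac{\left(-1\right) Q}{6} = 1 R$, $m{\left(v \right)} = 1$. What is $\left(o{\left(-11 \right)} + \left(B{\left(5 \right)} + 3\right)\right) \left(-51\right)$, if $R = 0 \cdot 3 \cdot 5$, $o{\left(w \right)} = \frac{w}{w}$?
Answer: $-255$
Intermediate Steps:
$o{\left(w \right)} = 1$
$R = 0$ ($R = 0 \cdot 5 = 0$)
$Q = 0$ ($Q = - 6 \cdot 1 \cdot 0 = \left(-6\right) 0 = 0$)
$B{\left(J \right)} = 1$ ($B{\left(J \right)} = 1 + 0 = 1$)
$\left(o{\left(-11 \right)} + \left(B{\left(5 \right)} + 3\right)\right) \left(-51\right) = \left(1 + \left(1 + 3\right)\right) \left(-51\right) = \left(1 + 4\right) \left(-51\right) = 5 \left(-51\right) = -255$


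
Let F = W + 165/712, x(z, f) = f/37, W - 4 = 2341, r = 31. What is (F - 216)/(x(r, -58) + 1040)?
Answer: 56092481/27356464 ≈ 2.0504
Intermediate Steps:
W = 2345 (W = 4 + 2341 = 2345)
x(z, f) = f/37 (x(z, f) = f*(1/37) = f/37)
F = 1669805/712 (F = 2345 + 165/712 = 1669805/712 ≈ 2345.2)
(F - 216)/(x(r, -58) + 1040) = (1669805/712 - 216)/((1/37)*(-58) + 1040) = 1516013/(712*(-58/37 + 1040)) = 1516013/(712*(38422/37)) = (1516013/712)*(37/38422) = 56092481/27356464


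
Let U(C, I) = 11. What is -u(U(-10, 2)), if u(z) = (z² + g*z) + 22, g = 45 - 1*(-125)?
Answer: -2013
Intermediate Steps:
g = 170 (g = 45 + 125 = 170)
u(z) = 22 + z² + 170*z (u(z) = (z² + 170*z) + 22 = 22 + z² + 170*z)
-u(U(-10, 2)) = -(22 + 11² + 170*11) = -(22 + 121 + 1870) = -1*2013 = -2013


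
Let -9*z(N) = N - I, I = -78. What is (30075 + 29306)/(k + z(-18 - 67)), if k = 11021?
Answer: 534429/99196 ≈ 5.3876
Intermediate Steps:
z(N) = -26/3 - N/9 (z(N) = -(N - 1*(-78))/9 = -(N + 78)/9 = -(78 + N)/9 = -26/3 - N/9)
(30075 + 29306)/(k + z(-18 - 67)) = (30075 + 29306)/(11021 + (-26/3 - (-18 - 67)/9)) = 59381/(11021 + (-26/3 - ⅑*(-85))) = 59381/(11021 + (-26/3 + 85/9)) = 59381/(11021 + 7/9) = 59381/(99196/9) = 59381*(9/99196) = 534429/99196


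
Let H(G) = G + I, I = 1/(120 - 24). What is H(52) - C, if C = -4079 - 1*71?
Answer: 403393/96 ≈ 4202.0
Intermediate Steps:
I = 1/96 ≈ 0.010417
C = -4150 (C = -4079 - 71 = -4150)
H(G) = 1/96 + G (H(G) = G + 1/96 = 1/96 + G)
H(52) - C = (1/96 + 52) - 1*(-4150) = 4993/96 + 4150 = 403393/96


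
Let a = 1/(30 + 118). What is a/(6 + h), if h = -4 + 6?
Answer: 1/1184 ≈ 0.00084459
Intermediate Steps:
h = 2
a = 1/148 ≈ 0.0067568
a/(6 + h) = (1/148)/(6 + 2) = (1/148)/8 = (1/8)*(1/148) = 1/1184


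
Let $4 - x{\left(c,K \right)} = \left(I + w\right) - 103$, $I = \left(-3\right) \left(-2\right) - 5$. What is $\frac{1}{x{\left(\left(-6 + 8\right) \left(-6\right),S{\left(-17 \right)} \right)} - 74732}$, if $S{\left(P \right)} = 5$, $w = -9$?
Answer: $- \frac{1}{74617} \approx -1.3402 \cdot 10^{-5}$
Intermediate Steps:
$I = 1$ ($I = 6 - 5 = 1$)
$x{\left(c,K \right)} = 115$ ($x{\left(c,K \right)} = 4 - \left(\left(1 - 9\right) - 103\right) = 4 - \left(-8 - 103\right) = 4 - -111 = 4 + 111 = 115$)
$\frac{1}{x{\left(\left(-6 + 8\right) \left(-6\right),S{\left(-17 \right)} \right)} - 74732} = \frac{1}{115 - 74732} = \frac{1}{-74617} = - \frac{1}{74617}$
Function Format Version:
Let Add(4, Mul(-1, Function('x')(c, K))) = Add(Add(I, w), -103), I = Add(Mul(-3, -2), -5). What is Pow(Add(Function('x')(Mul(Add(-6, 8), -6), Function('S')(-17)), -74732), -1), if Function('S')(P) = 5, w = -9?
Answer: Rational(-1, 74617) ≈ -1.3402e-5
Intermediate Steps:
I = 1 (I = Add(6, -5) = 1)
Function('x')(c, K) = 115 (Function('x')(c, K) = Add(4, Mul(-1, Add(Add(1, -9), -103))) = Add(4, Mul(-1, Add(-8, -103))) = Add(4, Mul(-1, -111)) = Add(4, 111) = 115)
Pow(Add(Function('x')(Mul(Add(-6, 8), -6), Function('S')(-17)), -74732), -1) = Pow(Add(115, -74732), -1) = Pow(-74617, -1) = Rational(-1, 74617)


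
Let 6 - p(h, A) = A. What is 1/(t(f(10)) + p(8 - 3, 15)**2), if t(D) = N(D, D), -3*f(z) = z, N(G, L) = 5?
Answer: 1/86 ≈ 0.011628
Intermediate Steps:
p(h, A) = 6 - A
f(z) = -z/3
t(D) = 5
1/(t(f(10)) + p(8 - 3, 15)**2) = 1/(5 + (6 - 1*15)**2) = 1/(5 + (6 - 15)**2) = 1/(5 + (-9)**2) = 1/(5 + 81) = 1/86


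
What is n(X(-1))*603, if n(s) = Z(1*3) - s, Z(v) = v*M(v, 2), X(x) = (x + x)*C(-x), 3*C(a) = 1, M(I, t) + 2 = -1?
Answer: -5025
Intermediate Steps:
M(I, t) = -3 (M(I, t) = -2 - 1 = -3)
C(a) = ⅓ (C(a) = (⅓)*1 = ⅓)
X(x) = 2*x/3 (X(x) = (x + x)*(⅓) = (2*x)*(⅓) = 2*x/3)
Z(v) = -3*v (Z(v) = v*(-3) = -3*v)
n(s) = -9 - s (n(s) = -3*3 - s = -9 - s)
n(X(-1))*603 = (-9 - 2*(-1)/3)*603 = (-9 - 1*(-⅔))*603 = (-9 + ⅔)*603 = -25/3*603 = -5025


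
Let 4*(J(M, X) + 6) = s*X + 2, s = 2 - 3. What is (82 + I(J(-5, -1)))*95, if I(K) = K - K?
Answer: 7790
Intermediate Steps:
s = -1
J(M, X) = -11/2 - X/4 (J(M, X) = -6 + (-X + 2)/4 = -6 + (2 - X)/4 = -6 + (1/2 - X/4) = -11/2 - X/4)
I(K) = 0
(82 + I(J(-5, -1)))*95 = (82 + 0)*95 = 82*95 = 7790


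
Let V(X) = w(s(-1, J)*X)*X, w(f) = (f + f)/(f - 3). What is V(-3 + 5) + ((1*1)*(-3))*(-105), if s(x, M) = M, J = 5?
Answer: 2245/7 ≈ 320.71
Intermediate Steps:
w(f) = 2*f/(-3 + f) (w(f) = (2*f)/(-3 + f) = 2*f/(-3 + f))
V(X) = 10*X²/(-3 + 5*X) (V(X) = (2*(5*X)/(-3 + 5*X))*X = (10*X/(-3 + 5*X))*X = 10*X²/(-3 + 5*X))
V(-3 + 5) + ((1*1)*(-3))*(-105) = 10*(-3 + 5)²/(-3 + 5*(-3 + 5)) + ((1*1)*(-3))*(-105) = 10*2²/(-3 + 5*2) + (1*(-3))*(-105) = 10*4/(-3 + 10) - 3*(-105) = 10*4/7 + 315 = 10*4*(⅐) + 315 = 40/7 + 315 = 2245/7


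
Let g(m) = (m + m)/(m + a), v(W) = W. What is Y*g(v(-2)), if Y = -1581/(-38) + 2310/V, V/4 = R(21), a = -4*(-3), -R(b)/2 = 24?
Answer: -17981/1520 ≈ -11.830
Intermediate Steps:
R(b) = -48 (R(b) = -2*24 = -48)
a = 12
V = -192 (V = 4*(-48) = -192)
Y = 17981/608 (Y = -1581/(-38) + 2310/(-192) = -1581*(-1/38) + 2310*(-1/192) = 1581/38 - 385/32 = 17981/608 ≈ 29.574)
g(m) = 2*m/(12 + m) (g(m) = (m + m)/(m + 12) = (2*m)/(12 + m) = 2*m/(12 + m))
Y*g(v(-2)) = 17981*(2*(-2)/(12 - 2))/608 = 17981*(2*(-2)/10)/608 = 17981*(2*(-2)*(⅒))/608 = (17981/608)*(-⅖) = -17981/1520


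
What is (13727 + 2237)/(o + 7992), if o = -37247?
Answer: -15964/29255 ≈ -0.54568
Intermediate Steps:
(13727 + 2237)/(o + 7992) = (13727 + 2237)/(-37247 + 7992) = 15964/(-29255) = 15964*(-1/29255) = -15964/29255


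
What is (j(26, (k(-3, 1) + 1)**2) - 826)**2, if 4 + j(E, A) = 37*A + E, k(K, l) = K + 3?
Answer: 588289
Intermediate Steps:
k(K, l) = 3 + K
j(E, A) = -4 + E + 37*A (j(E, A) = -4 + (37*A + E) = -4 + (E + 37*A) = -4 + E + 37*A)
(j(26, (k(-3, 1) + 1)**2) - 826)**2 = ((-4 + 26 + 37*((3 - 3) + 1)**2) - 826)**2 = ((-4 + 26 + 37*(0 + 1)**2) - 826)**2 = ((-4 + 26 + 37*1**2) - 826)**2 = ((-4 + 26 + 37*1) - 826)**2 = ((-4 + 26 + 37) - 826)**2 = (59 - 826)**2 = (-767)**2 = 588289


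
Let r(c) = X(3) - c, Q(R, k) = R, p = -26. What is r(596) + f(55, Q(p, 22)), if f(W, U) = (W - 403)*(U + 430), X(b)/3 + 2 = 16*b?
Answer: -141050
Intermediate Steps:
X(b) = -6 + 48*b (X(b) = -6 + 3*(16*b) = -6 + 48*b)
f(W, U) = (-403 + W)*(430 + U)
r(c) = 138 - c (r(c) = (-6 + 48*3) - c = (-6 + 144) - c = 138 - c)
r(596) + f(55, Q(p, 22)) = (138 - 1*596) + (-173290 - 403*(-26) + 430*55 - 26*55) = (138 - 596) + (-173290 + 10478 + 23650 - 1430) = -458 - 140592 = -141050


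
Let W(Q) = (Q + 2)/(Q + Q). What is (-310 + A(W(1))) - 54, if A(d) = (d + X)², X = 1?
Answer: -1431/4 ≈ -357.75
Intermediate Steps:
W(Q) = (2 + Q)/(2*Q) (W(Q) = (2 + Q)/((2*Q)) = (2 + Q)*(1/(2*Q)) = (2 + Q)/(2*Q))
A(d) = (1 + d)² (A(d) = (d + 1)² = (1 + d)²)
(-310 + A(W(1))) - 54 = (-310 + (1 + (½)*(2 + 1)/1)²) - 54 = (-310 + (1 + (½)*1*3)²) - 54 = (-310 + (1 + 3/2)²) - 54 = (-310 + (5/2)²) - 54 = (-310 + 25/4) - 54 = -1215/4 - 54 = -1431/4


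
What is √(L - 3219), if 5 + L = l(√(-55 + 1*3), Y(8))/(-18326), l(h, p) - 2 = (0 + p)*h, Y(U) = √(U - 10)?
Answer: √(-5524262931 + 187*√26)/1309 ≈ 56.78*I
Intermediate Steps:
Y(U) = √(-10 + U)
l(h, p) = 2 + h*p (l(h, p) = 2 + (0 + p)*h = 2 + p*h = 2 + h*p)
L = -45816/9163 + √26/9163 (L = -5 + (2 + √(-55 + 1*3)*√(-10 + 8))/(-18326) = -5 + (2 + √(-55 + 3)*√(-2))*(-1/18326) = -5 + (2 + √(-52)*(I*√2))*(-1/18326) = -5 + (2 + (2*I*√13)*(I*√2))*(-1/18326) = -5 + (2 - 2*√26)*(-1/18326) = -5 + (-1/9163 + √26/9163) = -45816/9163 + √26/9163 ≈ -4.9995)
√(L - 3219) = √((-45816/9163 + √26/9163) - 3219) = √(-29541513/9163 + √26/9163)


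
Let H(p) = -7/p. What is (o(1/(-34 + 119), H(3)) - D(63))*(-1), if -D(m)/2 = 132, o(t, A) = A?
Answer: -785/3 ≈ -261.67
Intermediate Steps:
D(m) = -264 (D(m) = -2*132 = -264)
(o(1/(-34 + 119), H(3)) - D(63))*(-1) = (-7/3 - 1*(-264))*(-1) = (-7*1/3 + 264)*(-1) = (-7/3 + 264)*(-1) = (785/3)*(-1) = -785/3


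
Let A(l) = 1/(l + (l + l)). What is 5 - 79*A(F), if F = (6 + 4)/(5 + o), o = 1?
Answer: -54/5 ≈ -10.800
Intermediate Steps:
F = 5/3 (F = (6 + 4)/(5 + 1) = 10/6 = 10*(⅙) = 5/3 ≈ 1.6667)
A(l) = 1/(3*l) (A(l) = 1/(l + 2*l) = 1/(3*l))
5 - 79*A(F) = 5 - 79/(3*5/3) = 5 - 79*3/(3*5) = 5 - 79*⅕ = 5 - 79/5 = -54/5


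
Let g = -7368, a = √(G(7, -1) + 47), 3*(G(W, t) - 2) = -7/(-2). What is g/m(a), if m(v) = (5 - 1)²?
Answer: -921/2 ≈ -460.50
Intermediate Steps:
G(W, t) = 19/6 (G(W, t) = 2 + (-7/(-2))/3 = 2 + (-7*(-½))/3 = 2 + (⅓)*(7/2) = 2 + 7/6 = 19/6)
a = √1806/6 (a = √(19/6 + 47) = √(301/6) = √1806/6 ≈ 7.0828)
m(v) = 16 (m(v) = 4² = 16)
g/m(a) = -7368/16 = -7368*1/16 = -921/2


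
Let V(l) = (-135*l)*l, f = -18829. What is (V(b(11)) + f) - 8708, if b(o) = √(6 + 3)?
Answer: -28752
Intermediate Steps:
b(o) = 3 (b(o) = √9 = 3)
V(l) = -135*l²
(V(b(11)) + f) - 8708 = (-135*3² - 18829) - 8708 = (-135*9 - 18829) - 8708 = (-1215 - 18829) - 8708 = -20044 - 8708 = -28752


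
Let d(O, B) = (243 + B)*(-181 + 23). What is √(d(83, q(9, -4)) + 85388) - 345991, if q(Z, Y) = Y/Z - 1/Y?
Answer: -345991 + √1692890/6 ≈ -3.4577e+5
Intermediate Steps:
q(Z, Y) = -1/Y + Y/Z
d(O, B) = -38394 - 158*B (d(O, B) = (243 + B)*(-158) = -38394 - 158*B)
√(d(83, q(9, -4)) + 85388) - 345991 = √((-38394 - 158*(-1/(-4) - 4/9)) + 85388) - 345991 = √((-38394 - 158*(-1*(-¼) - 4*⅑)) + 85388) - 345991 = √((-38394 - 158*(¼ - 4/9)) + 85388) - 345991 = √((-38394 - 158*(-7/36)) + 85388) - 345991 = √((-38394 + 553/18) + 85388) - 345991 = √(-690539/18 + 85388) - 345991 = √(846445/18) - 345991 = √1692890/6 - 345991 = -345991 + √1692890/6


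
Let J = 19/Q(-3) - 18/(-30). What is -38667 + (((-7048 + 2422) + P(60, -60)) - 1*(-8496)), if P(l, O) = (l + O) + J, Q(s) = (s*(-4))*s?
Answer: -6263447/180 ≈ -34797.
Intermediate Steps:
Q(s) = -4*s² (Q(s) = (-4*s)*s = -4*s²)
J = 13/180 (J = 19/((-4*(-3)²)) - 18/(-30) = 19/((-4*9)) - 18*(-1/30) = 19/(-36) + ⅗ = 19*(-1/36) + ⅗ = -19/36 + ⅗ = 13/180 ≈ 0.072222)
P(l, O) = 13/180 + O + l (P(l, O) = (l + O) + 13/180 = (O + l) + 13/180 = 13/180 + O + l)
-38667 + (((-7048 + 2422) + P(60, -60)) - 1*(-8496)) = -38667 + (((-7048 + 2422) + (13/180 - 60 + 60)) - 1*(-8496)) = -38667 + ((-4626 + 13/180) + 8496) = -38667 + (-832667/180 + 8496) = -38667 + 696613/180 = -6263447/180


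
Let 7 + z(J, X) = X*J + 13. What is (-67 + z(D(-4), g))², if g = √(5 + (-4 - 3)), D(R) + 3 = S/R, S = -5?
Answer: 29719/8 + 427*I*√2/2 ≈ 3714.9 + 301.93*I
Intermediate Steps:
D(R) = -3 - 5/R
g = I*√2 (g = √(5 - 7) = √(-2) = I*√2 ≈ 1.4142*I)
z(J, X) = 6 + J*X (z(J, X) = -7 + (X*J + 13) = -7 + (J*X + 13) = -7 + (13 + J*X) = 6 + J*X)
(-67 + z(D(-4), g))² = (-67 + (6 + (-3 - 5/(-4))*(I*√2)))² = (-67 + (6 + (-3 - 5*(-¼))*(I*√2)))² = (-67 + (6 + (-3 + 5/4)*(I*√2)))² = (-67 + (6 - 7*I*√2/4))² = (-61 - 7*I*√2/4)²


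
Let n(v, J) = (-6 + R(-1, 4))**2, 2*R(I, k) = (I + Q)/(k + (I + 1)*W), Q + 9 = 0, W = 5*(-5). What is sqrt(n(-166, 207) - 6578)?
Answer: I*sqrt(104407)/4 ≈ 80.78*I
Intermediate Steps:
W = -25
Q = -9 (Q = -9 + 0 = -9)
R(I, k) = (-9 + I)/(2*(-25 + k - 25*I)) (R(I, k) = ((I - 9)/(k + (I + 1)*(-25)))/2 = ((-9 + I)/(k + (1 + I)*(-25)))/2 = ((-9 + I)/(k + (-25 - 25*I)))/2 = ((-9 + I)/(-25 + k - 25*I))/2 = (-9 + I)/(2*(-25 + k - 25*I)))
n(v, J) = 841/16 (n(v, J) = (-6 + (-9 - 1)/(2*(-25 + 4 - 25*(-1))))**2 = (-6 + (1/2)*(-10)/(-25 + 4 + 25))**2 = (-6 + (1/2)*(-10)/4)**2 = (-6 + (1/2)*(1/4)*(-10))**2 = (-6 - 5/4)**2 = (-29/4)**2 = 841/16)
sqrt(n(-166, 207) - 6578) = sqrt(841/16 - 6578) = sqrt(-104407/16) = I*sqrt(104407)/4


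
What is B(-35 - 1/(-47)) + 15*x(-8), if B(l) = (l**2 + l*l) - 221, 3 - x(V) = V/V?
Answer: 4983553/2209 ≈ 2256.0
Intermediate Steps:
x(V) = 2 (x(V) = 3 - V/V = 3 - 1*1 = 3 - 1 = 2)
B(l) = -221 + 2*l**2 (B(l) = (l**2 + l**2) - 221 = 2*l**2 - 221 = -221 + 2*l**2)
B(-35 - 1/(-47)) + 15*x(-8) = (-221 + 2*(-35 - 1/(-47))**2) + 15*2 = (-221 + 2*(-35 - 1*(-1/47))**2) + 30 = (-221 + 2*(-35 + 1/47)**2) + 30 = (-221 + 2*(-1644/47)**2) + 30 = (-221 + 2*(2702736/2209)) + 30 = (-221 + 5405472/2209) + 30 = 4917283/2209 + 30 = 4983553/2209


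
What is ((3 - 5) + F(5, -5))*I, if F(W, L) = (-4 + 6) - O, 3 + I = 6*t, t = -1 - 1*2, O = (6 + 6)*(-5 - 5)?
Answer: -2520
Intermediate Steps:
O = -120 (O = 12*(-10) = -120)
t = -3 (t = -1 - 2 = -3)
I = -21 (I = -3 + 6*(-3) = -3 - 18 = -21)
F(W, L) = 122 (F(W, L) = (-4 + 6) - 1*(-120) = 2 + 120 = 122)
((3 - 5) + F(5, -5))*I = ((3 - 5) + 122)*(-21) = (-2 + 122)*(-21) = 120*(-21) = -2520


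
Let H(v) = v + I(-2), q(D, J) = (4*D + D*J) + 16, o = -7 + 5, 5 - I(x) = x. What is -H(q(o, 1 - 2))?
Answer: -17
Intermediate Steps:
I(x) = 5 - x
o = -2
q(D, J) = 16 + 4*D + D*J
H(v) = 7 + v (H(v) = v + (5 - 1*(-2)) = v + (5 + 2) = v + 7 = 7 + v)
-H(q(o, 1 - 2)) = -(7 + (16 + 4*(-2) - 2*(1 - 2))) = -(7 + (16 - 8 - 2*(-1))) = -(7 + (16 - 8 + 2)) = -(7 + 10) = -1*17 = -17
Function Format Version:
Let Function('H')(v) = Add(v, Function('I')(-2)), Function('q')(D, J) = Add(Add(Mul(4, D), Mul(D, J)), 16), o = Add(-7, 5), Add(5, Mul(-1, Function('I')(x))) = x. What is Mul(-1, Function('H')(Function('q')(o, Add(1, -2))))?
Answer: -17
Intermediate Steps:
Function('I')(x) = Add(5, Mul(-1, x))
o = -2
Function('q')(D, J) = Add(16, Mul(4, D), Mul(D, J))
Function('H')(v) = Add(7, v) (Function('H')(v) = Add(v, Add(5, Mul(-1, -2))) = Add(v, Add(5, 2)) = Add(v, 7) = Add(7, v))
Mul(-1, Function('H')(Function('q')(o, Add(1, -2)))) = Mul(-1, Add(7, Add(16, Mul(4, -2), Mul(-2, Add(1, -2))))) = Mul(-1, Add(7, Add(16, -8, Mul(-2, -1)))) = Mul(-1, Add(7, Add(16, -8, 2))) = Mul(-1, Add(7, 10)) = Mul(-1, 17) = -17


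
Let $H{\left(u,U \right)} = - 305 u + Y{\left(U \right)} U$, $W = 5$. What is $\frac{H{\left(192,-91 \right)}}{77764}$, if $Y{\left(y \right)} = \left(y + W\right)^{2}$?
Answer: $- \frac{182899}{19441} \approx -9.4079$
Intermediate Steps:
$Y{\left(y \right)} = \left(5 + y\right)^{2}$ ($Y{\left(y \right)} = \left(y + 5\right)^{2} = \left(5 + y\right)^{2}$)
$H{\left(u,U \right)} = - 305 u + U \left(5 + U\right)^{2}$ ($H{\left(u,U \right)} = - 305 u + \left(5 + U\right)^{2} U = - 305 u + U \left(5 + U\right)^{2}$)
$\frac{H{\left(192,-91 \right)}}{77764} = \frac{\left(-305\right) 192 - 91 \left(5 - 91\right)^{2}}{77764} = \left(-58560 - 91 \left(-86\right)^{2}\right) \frac{1}{77764} = \left(-58560 - 673036\right) \frac{1}{77764} = \left(-731596\right) \frac{1}{77764} = - \frac{182899}{19441}$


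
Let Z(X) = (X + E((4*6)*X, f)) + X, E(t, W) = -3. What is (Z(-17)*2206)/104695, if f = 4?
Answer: -81622/104695 ≈ -0.77962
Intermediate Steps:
Z(X) = -3 + 2*X (Z(X) = (X - 3) + X = (-3 + X) + X = -3 + 2*X)
(Z(-17)*2206)/104695 = ((-3 + 2*(-17))*2206)/104695 = ((-3 - 34)*2206)*(1/104695) = -37*2206*(1/104695) = -81622*1/104695 = -81622/104695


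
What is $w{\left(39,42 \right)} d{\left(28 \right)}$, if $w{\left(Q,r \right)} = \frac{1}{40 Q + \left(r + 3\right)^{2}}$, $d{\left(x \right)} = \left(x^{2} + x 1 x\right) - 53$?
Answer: $\frac{101}{239} \approx 0.42259$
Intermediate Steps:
$d{\left(x \right)} = -53 + 2 x^{2}$ ($d{\left(x \right)} = \left(x^{2} + x x\right) - 53 = \left(x^{2} + x^{2}\right) - 53 = 2 x^{2} - 53 = -53 + 2 x^{2}$)
$w{\left(Q,r \right)} = \frac{1}{\left(3 + r\right)^{2} + 40 Q}$ ($w{\left(Q,r \right)} = \frac{1}{40 Q + \left(3 + r\right)^{2}} = \frac{1}{\left(3 + r\right)^{2} + 40 Q}$)
$w{\left(39,42 \right)} d{\left(28 \right)} = \frac{-53 + 2 \cdot 28^{2}}{\left(3 + 42\right)^{2} + 40 \cdot 39} = \frac{-53 + 2 \cdot 784}{45^{2} + 1560} = \frac{-53 + 1568}{2025 + 1560} = \frac{1}{3585} \cdot 1515 = \frac{101}{239}$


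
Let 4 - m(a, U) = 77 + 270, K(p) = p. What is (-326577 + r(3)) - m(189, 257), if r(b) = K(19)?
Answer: -326215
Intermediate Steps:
r(b) = 19
m(a, U) = -343 (m(a, U) = 4 - (77 + 270) = 4 - 1*347 = 4 - 347 = -343)
(-326577 + r(3)) - m(189, 257) = (-326577 + 19) - 1*(-343) = -326558 + 343 = -326215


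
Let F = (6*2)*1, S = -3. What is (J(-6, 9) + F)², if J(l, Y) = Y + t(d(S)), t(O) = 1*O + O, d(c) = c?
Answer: 225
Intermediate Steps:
F = 12 (F = 12*1 = 12)
t(O) = 2*O (t(O) = O + O = 2*O)
J(l, Y) = -6 + Y (J(l, Y) = Y + 2*(-3) = Y - 6 = -6 + Y)
(J(-6, 9) + F)² = ((-6 + 9) + 12)² = (3 + 12)² = 15² = 225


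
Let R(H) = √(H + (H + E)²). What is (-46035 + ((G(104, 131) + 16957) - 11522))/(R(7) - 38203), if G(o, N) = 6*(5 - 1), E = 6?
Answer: 140920448/132679003 + 162304*√11/1459469033 ≈ 1.0625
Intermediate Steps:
G(o, N) = 24 (G(o, N) = 6*4 = 24)
R(H) = √(H + (6 + H)²) (R(H) = √(H + (H + 6)²) = √(H + (6 + H)²))
(-46035 + ((G(104, 131) + 16957) - 11522))/(R(7) - 38203) = (-46035 + ((24 + 16957) - 11522))/(√(7 + (6 + 7)²) - 38203) = (-46035 + (16981 - 11522))/(√(7 + 13²) - 38203) = (-46035 + 5459)/(√(7 + 169) - 38203) = -40576/(√176 - 38203) = -40576/(4*√11 - 38203) = -40576/(-38203 + 4*√11)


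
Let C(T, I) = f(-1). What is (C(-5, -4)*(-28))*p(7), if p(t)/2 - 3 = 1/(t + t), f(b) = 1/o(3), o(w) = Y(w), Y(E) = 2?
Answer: -86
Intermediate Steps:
o(w) = 2
f(b) = ½ (f(b) = 1/2 = ½)
p(t) = 6 + 1/t (p(t) = 6 + 2/(t + t) = 6 + 2/((2*t)) = 6 + 2*(1/(2*t)) = 6 + 1/t)
C(T, I) = ½
(C(-5, -4)*(-28))*p(7) = ((½)*(-28))*(6 + 1/7) = -14*(6 + ⅐) = -14*43/7 = -86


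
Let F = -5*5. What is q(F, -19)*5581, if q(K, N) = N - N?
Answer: 0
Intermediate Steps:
F = -25
q(K, N) = 0
q(F, -19)*5581 = 0*5581 = 0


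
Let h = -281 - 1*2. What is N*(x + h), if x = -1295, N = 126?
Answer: -198828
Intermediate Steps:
h = -283 (h = -281 - 2 = -283)
N*(x + h) = 126*(-1295 - 283) = 126*(-1578) = -198828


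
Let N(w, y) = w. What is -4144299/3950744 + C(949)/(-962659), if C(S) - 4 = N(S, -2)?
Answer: -3993311790073/3803219268296 ≈ -1.0500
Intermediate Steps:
C(S) = 4 + S
-4144299/3950744 + C(949)/(-962659) = -4144299/3950744 + (4 + 949)/(-962659) = -4144299*1/3950744 + 953*(-1/962659) = -4144299/3950744 - 953/962659 = -3993311790073/3803219268296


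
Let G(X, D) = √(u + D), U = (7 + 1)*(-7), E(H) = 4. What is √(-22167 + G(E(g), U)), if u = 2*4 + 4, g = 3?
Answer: √(-22167 + 2*I*√11) ≈ 0.022 + 148.89*I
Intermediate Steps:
u = 12 (u = 8 + 4 = 12)
U = -56 (U = 8*(-7) = -56)
G(X, D) = √(12 + D)
√(-22167 + G(E(g), U)) = √(-22167 + √(12 - 56)) = √(-22167 + √(-44)) = √(-22167 + 2*I*√11)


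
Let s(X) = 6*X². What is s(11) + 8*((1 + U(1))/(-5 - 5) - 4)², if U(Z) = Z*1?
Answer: 21678/25 ≈ 867.12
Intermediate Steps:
U(Z) = Z
s(11) + 8*((1 + U(1))/(-5 - 5) - 4)² = 6*11² + 8*((1 + 1)/(-5 - 5) - 4)² = 6*121 + 8*(2/(-10) - 4)² = 726 + 8*(2*(-⅒) - 4)² = 726 + 8*(-⅕ - 4)² = 726 + 8*(-21/5)² = 726 + 8*(441/25) = 726 + 3528/25 = 21678/25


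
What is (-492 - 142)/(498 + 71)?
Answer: -634/569 ≈ -1.1142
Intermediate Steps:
(-492 - 142)/(498 + 71) = -634/569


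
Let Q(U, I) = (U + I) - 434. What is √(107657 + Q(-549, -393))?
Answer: 21*√241 ≈ 326.01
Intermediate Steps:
Q(U, I) = -434 + I + U (Q(U, I) = (I + U) - 434 = -434 + I + U)
√(107657 + Q(-549, -393)) = √(107657 + (-434 - 393 - 549)) = √(107657 - 1376) = √106281 = 21*√241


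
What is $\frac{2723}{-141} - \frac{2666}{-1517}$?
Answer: $- \frac{3754885}{213897} \approx -17.555$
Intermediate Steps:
$\frac{2723}{-141} - \frac{2666}{-1517} = 2723 \left(- \frac{1}{141}\right) - - \frac{2666}{1517} = - \frac{2723}{141} + \frac{2666}{1517} = - \frac{3754885}{213897}$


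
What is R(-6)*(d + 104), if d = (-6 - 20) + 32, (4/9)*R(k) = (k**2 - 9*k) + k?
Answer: 20790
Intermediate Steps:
R(k) = -18*k + 9*k**2/4 (R(k) = 9*((k**2 - 9*k) + k)/4 = 9*(k**2 - 8*k)/4 = -18*k + 9*k**2/4)
d = 6 (d = -26 + 32 = 6)
R(-6)*(d + 104) = ((9/4)*(-6)*(-8 - 6))*(6 + 104) = ((9/4)*(-6)*(-14))*110 = 189*110 = 20790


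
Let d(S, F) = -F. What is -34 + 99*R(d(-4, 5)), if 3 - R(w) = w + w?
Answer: 1253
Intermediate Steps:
R(w) = 3 - 2*w (R(w) = 3 - (w + w) = 3 - 2*w)
-34 + 99*R(d(-4, 5)) = -34 + 99*(3 - (-2)*5) = -34 + 99*(3 - 2*(-5)) = -34 + 99*(3 + 10) = -34 + 99*13 = -34 + 1287 = 1253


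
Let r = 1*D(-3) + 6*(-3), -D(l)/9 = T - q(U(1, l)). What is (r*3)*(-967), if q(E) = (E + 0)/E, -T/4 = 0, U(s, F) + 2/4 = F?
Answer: 26109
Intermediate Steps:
U(s, F) = -½ + F
T = 0 (T = -4*0 = 0)
q(E) = 1 (q(E) = E/E = 1)
D(l) = 9 (D(l) = -9*(0 - 1*1) = -9*(0 - 1) = -9*(-1) = 9)
r = -9 (r = 1*9 + 6*(-3) = 9 - 18 = -9)
(r*3)*(-967) = -9*3*(-967) = -27*(-967) = 26109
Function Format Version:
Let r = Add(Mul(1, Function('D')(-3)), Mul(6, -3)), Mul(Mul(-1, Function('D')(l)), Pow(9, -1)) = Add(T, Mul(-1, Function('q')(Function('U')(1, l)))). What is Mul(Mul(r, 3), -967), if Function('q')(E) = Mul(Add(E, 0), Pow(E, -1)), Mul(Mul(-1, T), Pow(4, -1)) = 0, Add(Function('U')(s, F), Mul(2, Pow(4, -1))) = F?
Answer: 26109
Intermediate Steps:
Function('U')(s, F) = Add(Rational(-1, 2), F)
T = 0 (T = Mul(-4, 0) = 0)
Function('q')(E) = 1 (Function('q')(E) = Mul(E, Pow(E, -1)) = 1)
Function('D')(l) = 9 (Function('D')(l) = Mul(-9, Add(0, Mul(-1, 1))) = Mul(-9, Add(0, -1)) = Mul(-9, -1) = 9)
r = -9 (r = Add(Mul(1, 9), Mul(6, -3)) = Add(9, -18) = -9)
Mul(Mul(r, 3), -967) = Mul(Mul(-9, 3), -967) = Mul(-27, -967) = 26109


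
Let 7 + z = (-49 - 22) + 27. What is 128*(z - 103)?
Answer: -19712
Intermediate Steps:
z = -51 (z = -7 + ((-49 - 22) + 27) = -7 + (-71 + 27) = -7 - 44 = -51)
128*(z - 103) = 128*(-51 - 103) = 128*(-154) = -19712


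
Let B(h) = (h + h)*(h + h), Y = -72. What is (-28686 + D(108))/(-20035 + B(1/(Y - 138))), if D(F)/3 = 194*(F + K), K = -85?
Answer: 84341250/110442937 ≈ 0.76366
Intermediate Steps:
D(F) = -49470 + 582*F (D(F) = 3*(194*(F - 85)) = 3*(194*(-85 + F)) = 3*(-16490 + 194*F) = -49470 + 582*F)
B(h) = 4*h² (B(h) = (2*h)*(2*h) = 4*h²)
(-28686 + D(108))/(-20035 + B(1/(Y - 138))) = (-28686 + (-49470 + 582*108))/(-20035 + 4*(1/(-72 - 138))²) = (-28686 + (-49470 + 62856))/(-20035 + 4*(1/(-210))²) = (-28686 + 13386)/(-20035 + 4*(-1/210)²) = -15300/(-20035 + 4*(1/44100)) = -15300/(-20035 + 1/11025) = -15300/(-220885874/11025) = -15300*(-11025/220885874) = 84341250/110442937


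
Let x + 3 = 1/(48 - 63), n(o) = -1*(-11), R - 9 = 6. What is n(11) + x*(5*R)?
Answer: -219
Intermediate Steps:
R = 15 (R = 9 + 6 = 15)
n(o) = 11
x = -46/15 (x = -3 + 1/(48 - 63) = -3 + 1/(-15) = -3 - 1/15 = -46/15 ≈ -3.0667)
n(11) + x*(5*R) = 11 - 46*15/3 = 11 - 46/15*75 = 11 - 230 = -219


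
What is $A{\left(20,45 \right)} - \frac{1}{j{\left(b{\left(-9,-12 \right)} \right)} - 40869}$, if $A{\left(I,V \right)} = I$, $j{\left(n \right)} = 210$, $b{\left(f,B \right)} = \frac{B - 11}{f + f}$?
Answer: $\frac{813181}{40659} \approx 20.0$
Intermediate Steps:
$b{\left(f,B \right)} = \frac{-11 + B}{2 f}$
$A{\left(20,45 \right)} - \frac{1}{j{\left(b{\left(-9,-12 \right)} \right)} - 40869} = 20 - \frac{1}{210 - 40869} = 20 - \frac{1}{-40659} = 20 - - \frac{1}{40659} = 20 + \frac{1}{40659} = \frac{813181}{40659}$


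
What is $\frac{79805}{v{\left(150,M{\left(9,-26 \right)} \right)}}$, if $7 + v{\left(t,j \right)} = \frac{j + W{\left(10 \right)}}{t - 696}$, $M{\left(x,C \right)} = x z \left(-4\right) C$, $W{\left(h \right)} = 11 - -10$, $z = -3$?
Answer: $- \frac{2904902}{69} \approx -42100.0$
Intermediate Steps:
$W{\left(h \right)} = 21$ ($W{\left(h \right)} = 11 + 10 = 21$)
$M{\left(x,C \right)} = 12 C x$ ($M{\left(x,C \right)} = x \left(-3\right) \left(-4\right) C = x 12 C = 12 C x$)
$v{\left(t,j \right)} = -7 + \frac{21 + j}{-696 + t}$ ($v{\left(t,j \right)} = -7 + \frac{j + 21}{t - 696} = -7 + \frac{21 + j}{-696 + t}$)
$\frac{79805}{v{\left(150,M{\left(9,-26 \right)} \right)}} = \frac{79805}{\frac{1}{-696 + 150} \left(4893 + 12 \left(-26\right) 9 - 1050\right)} = \frac{79805}{\frac{1}{-546} \left(4893 - 2808 - 1050\right)} = \frac{79805}{\left(- \frac{1}{546}\right) 1035} = \frac{79805}{- \frac{345}{182}} = 79805 \left(- \frac{182}{345}\right) = - \frac{2904902}{69}$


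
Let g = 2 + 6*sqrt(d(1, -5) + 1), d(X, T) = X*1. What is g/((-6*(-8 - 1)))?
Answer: 1/27 + sqrt(2)/9 ≈ 0.19417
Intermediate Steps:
d(X, T) = X
g = 2 + 6*sqrt(2) (g = 2 + 6*sqrt(1 + 1) = 2 + 6*sqrt(2) ≈ 10.485)
g/((-6*(-8 - 1))) = (2 + 6*sqrt(2))/((-6*(-8 - 1))) = (2 + 6*sqrt(2))/((-6*(-9))) = (2 + 6*sqrt(2))/54 = (2 + 6*sqrt(2))*(1/54) = 1/27 + sqrt(2)/9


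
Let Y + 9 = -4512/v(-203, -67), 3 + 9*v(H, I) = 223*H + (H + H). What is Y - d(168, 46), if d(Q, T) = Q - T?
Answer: -990535/7613 ≈ -130.11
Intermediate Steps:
v(H, I) = -⅓ + 25*H (v(H, I) = -⅓ + (223*H + (H + H))/9 = -⅓ + (223*H + 2*H)/9 = -⅓ + (225*H)/9 = -⅓ + 25*H)
Y = -61749/7613 (Y = -9 - 4512/(-⅓ + 25*(-203)) = -9 - 4512/(-⅓ - 5075) = -9 - 4512/(-15226/3) = -9 - 4512*(-3/15226) = -9 + 6768/7613 = -61749/7613 ≈ -8.1110)
Y - d(168, 46) = -61749/7613 - (168 - 1*46) = -61749/7613 - (168 - 46) = -61749/7613 - 1*122 = -61749/7613 - 122 = -990535/7613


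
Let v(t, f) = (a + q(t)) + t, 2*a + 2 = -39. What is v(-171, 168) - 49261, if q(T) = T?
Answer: -99247/2 ≈ -49624.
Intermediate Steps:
a = -41/2 (a = -1 + (1/2)*(-39) = -1 - 39/2 = -41/2 ≈ -20.500)
v(t, f) = -41/2 + 2*t (v(t, f) = (-41/2 + t) + t = -41/2 + 2*t)
v(-171, 168) - 49261 = (-41/2 + 2*(-171)) - 49261 = (-41/2 - 342) - 49261 = -725/2 - 49261 = -99247/2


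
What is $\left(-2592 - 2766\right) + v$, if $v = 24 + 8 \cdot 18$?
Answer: $-5190$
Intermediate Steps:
$v = 168$ ($v = 24 + 144 = 168$)
$\left(-2592 - 2766\right) + v = \left(-2592 - 2766\right) + 168 = -5358 + 168 = -5190$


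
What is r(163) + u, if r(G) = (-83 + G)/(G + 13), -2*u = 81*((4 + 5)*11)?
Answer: -88199/22 ≈ -4009.0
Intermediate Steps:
u = -8019/2 (u = -81*(4 + 5)*11/2 = -81*9*11/2 = -81*99/2 = -½*8019 = -8019/2 ≈ -4009.5)
r(G) = (-83 + G)/(13 + G)
r(163) + u = (-83 + 163)/(13 + 163) - 8019/2 = 80/176 - 8019/2 = (1/176)*80 - 8019/2 = 5/11 - 8019/2 = -88199/22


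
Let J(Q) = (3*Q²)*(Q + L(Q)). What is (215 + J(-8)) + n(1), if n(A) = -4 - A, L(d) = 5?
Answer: -366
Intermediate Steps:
J(Q) = 3*Q²*(5 + Q) (J(Q) = (3*Q²)*(Q + 5) = (3*Q²)*(5 + Q) = 3*Q²*(5 + Q))
(215 + J(-8)) + n(1) = (215 + 3*(-8)²*(5 - 8)) + (-4 - 1*1) = (215 + 3*64*(-3)) + (-4 - 1) = (215 - 576) - 5 = -361 - 5 = -366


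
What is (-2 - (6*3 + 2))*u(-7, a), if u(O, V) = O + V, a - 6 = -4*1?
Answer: 110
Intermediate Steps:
a = 2 (a = 6 - 4*1 = 6 - 4 = 2)
(-2 - (6*3 + 2))*u(-7, a) = (-2 - (6*3 + 2))*(-7 + 2) = (-2 - (18 + 2))*(-5) = (-2 - 1*20)*(-5) = (-2 - 20)*(-5) = -22*(-5) = 110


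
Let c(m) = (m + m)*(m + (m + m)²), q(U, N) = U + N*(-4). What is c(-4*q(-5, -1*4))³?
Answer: -311114456576000000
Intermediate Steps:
q(U, N) = U - 4*N
c(m) = 2*m*(m + 4*m²) (c(m) = (2*m)*(m + (2*m)²) = (2*m)*(m + 4*m²) = 2*m*(m + 4*m²))
c(-4*q(-5, -1*4))³ = ((-4*(-5 - (-4)*4))²*(2 + 8*(-4*(-5 - (-4)*4))))³ = ((-4*(-5 - 4*(-4)))²*(2 + 8*(-4*(-5 - 4*(-4)))))³ = ((-4*(-5 + 16))²*(2 + 8*(-4*(-5 + 16))))³ = ((-4*11)²*(2 + 8*(-4*11)))³ = ((-44)²*(2 + 8*(-44)))³ = (1936*(2 - 352))³ = (1936*(-350))³ = (-677600)³ = -311114456576000000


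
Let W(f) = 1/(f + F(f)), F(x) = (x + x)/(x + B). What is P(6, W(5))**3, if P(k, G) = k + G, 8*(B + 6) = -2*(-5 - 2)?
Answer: 36926037/166375 ≈ 221.94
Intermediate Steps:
B = -17/4 (B = -6 + (-2*(-5 - 2))/8 = -6 + (-2*(-7))/8 = -6 + (1/8)*14 = -6 + 7/4 = -17/4 ≈ -4.2500)
F(x) = 2*x/(-17/4 + x) (F(x) = (x + x)/(x - 17/4) = (2*x)/(-17/4 + x) = 2*x/(-17/4 + x))
W(f) = 1/(f + 8*f/(-17 + 4*f))
P(k, G) = G + k
P(6, W(5))**3 = ((-17 + 4*5)/(5*(-9 + 4*5)) + 6)**3 = ((-17 + 20)/(5*(-9 + 20)) + 6)**3 = ((1/5)*3/11 + 6)**3 = ((1/5)*(1/11)*3 + 6)**3 = (3/55 + 6)**3 = (333/55)**3 = 36926037/166375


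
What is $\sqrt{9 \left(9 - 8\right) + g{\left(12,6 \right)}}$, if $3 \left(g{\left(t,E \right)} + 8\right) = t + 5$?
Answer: $\frac{2 \sqrt{15}}{3} \approx 2.582$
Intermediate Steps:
$g{\left(t,E \right)} = - \frac{19}{3} + \frac{t}{3}$ ($g{\left(t,E \right)} = -8 + \frac{t + 5}{3} = -8 + \frac{5 + t}{3} = -8 + \left(\frac{5}{3} + \frac{t}{3}\right) = - \frac{19}{3} + \frac{t}{3}$)
$\sqrt{9 \left(9 - 8\right) + g{\left(12,6 \right)}} = \sqrt{9 \left(9 - 8\right) + \left(- \frac{19}{3} + \frac{1}{3} \cdot 12\right)} = \sqrt{9 \cdot 1 + \left(- \frac{19}{3} + 4\right)} = \sqrt{9 - \frac{7}{3}} = \sqrt{\frac{20}{3}} = \frac{2 \sqrt{15}}{3}$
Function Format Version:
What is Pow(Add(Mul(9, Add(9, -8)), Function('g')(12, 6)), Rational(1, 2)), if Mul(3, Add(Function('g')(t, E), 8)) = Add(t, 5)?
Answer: Mul(Rational(2, 3), Pow(15, Rational(1, 2))) ≈ 2.5820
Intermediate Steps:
Function('g')(t, E) = Add(Rational(-19, 3), Mul(Rational(1, 3), t)) (Function('g')(t, E) = Add(-8, Mul(Rational(1, 3), Add(t, 5))) = Add(-8, Mul(Rational(1, 3), Add(5, t))) = Add(-8, Add(Rational(5, 3), Mul(Rational(1, 3), t))) = Add(Rational(-19, 3), Mul(Rational(1, 3), t)))
Pow(Add(Mul(9, Add(9, -8)), Function('g')(12, 6)), Rational(1, 2)) = Pow(Add(Mul(9, Add(9, -8)), Add(Rational(-19, 3), Mul(Rational(1, 3), 12))), Rational(1, 2)) = Pow(Add(Mul(9, 1), Add(Rational(-19, 3), 4)), Rational(1, 2)) = Pow(Add(9, Rational(-7, 3)), Rational(1, 2)) = Pow(Rational(20, 3), Rational(1, 2)) = Mul(Rational(2, 3), Pow(15, Rational(1, 2)))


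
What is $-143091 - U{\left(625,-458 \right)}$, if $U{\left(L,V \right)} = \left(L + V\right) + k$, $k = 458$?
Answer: $-143716$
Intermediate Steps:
$U{\left(L,V \right)} = 458 + L + V$ ($U{\left(L,V \right)} = \left(L + V\right) + 458 = 458 + L + V$)
$-143091 - U{\left(625,-458 \right)} = -143091 - \left(458 + 625 - 458\right) = -143091 - 625 = -143716$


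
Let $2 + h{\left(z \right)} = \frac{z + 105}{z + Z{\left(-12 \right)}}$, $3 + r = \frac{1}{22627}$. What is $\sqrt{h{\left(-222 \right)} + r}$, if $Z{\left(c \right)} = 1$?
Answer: $\frac{i \sqrt{18915985}}{2057} \approx 2.1144 i$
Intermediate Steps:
$r = - \frac{67880}{22627}$ ($r = -3 + \frac{1}{22627} = - \frac{67880}{22627} \approx -3.0$)
$h{\left(z \right)} = -2 + \frac{105 + z}{1 + z}$ ($h{\left(z \right)} = -2 + \frac{z + 105}{z + 1} = -2 + \frac{105 + z}{1 + z}$)
$\sqrt{h{\left(-222 \right)} + r} = \sqrt{\frac{103 - -222}{1 - 222} - \frac{67880}{22627}} = \sqrt{\frac{103 + 222}{-221} - \frac{67880}{22627}} = \sqrt{\left(- \frac{1}{221}\right) 325 - \frac{67880}{22627}} = \sqrt{- \frac{25}{17} - \frac{67880}{22627}} = \sqrt{- \frac{101155}{22627}} = \frac{i \sqrt{18915985}}{2057}$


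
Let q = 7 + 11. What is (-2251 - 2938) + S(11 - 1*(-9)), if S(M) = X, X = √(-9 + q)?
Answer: -5186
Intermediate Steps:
q = 18
X = 3 (X = √(-9 + 18) = √9 = 3)
S(M) = 3
(-2251 - 2938) + S(11 - 1*(-9)) = (-2251 - 2938) + 3 = -5189 + 3 = -5186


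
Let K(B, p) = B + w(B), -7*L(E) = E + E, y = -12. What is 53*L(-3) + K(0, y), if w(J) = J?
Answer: 318/7 ≈ 45.429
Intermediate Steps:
L(E) = -2*E/7 (L(E) = -(E + E)/7 = -2*E/7)
K(B, p) = 2*B (K(B, p) = B + B = 2*B)
53*L(-3) + K(0, y) = 53*(-2/7*(-3)) + 2*0 = 53*(6/7) + 0 = 318/7 + 0 = 318/7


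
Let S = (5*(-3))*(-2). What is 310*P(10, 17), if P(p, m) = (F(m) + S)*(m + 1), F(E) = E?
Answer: 262260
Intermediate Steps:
S = 30 (S = -15*(-2) = 30)
P(p, m) = (1 + m)*(30 + m) (P(p, m) = (m + 30)*(m + 1) = (30 + m)*(1 + m) = (1 + m)*(30 + m))
310*P(10, 17) = 310*(30 + 17² + 31*17) = 310*(30 + 289 + 527) = 310*846 = 262260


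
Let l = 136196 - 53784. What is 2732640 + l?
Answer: 2815052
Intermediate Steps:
l = 82412
2732640 + l = 2732640 + 82412 = 2815052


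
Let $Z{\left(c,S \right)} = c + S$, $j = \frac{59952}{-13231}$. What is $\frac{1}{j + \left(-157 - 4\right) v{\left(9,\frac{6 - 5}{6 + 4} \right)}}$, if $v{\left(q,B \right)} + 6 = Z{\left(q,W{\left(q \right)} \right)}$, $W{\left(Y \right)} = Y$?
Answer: $- \frac{13231}{25622244} \approx -0.00051639$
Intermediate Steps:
$j = - \frac{59952}{13231}$ ($j = 59952 \left(- \frac{1}{13231}\right) = - \frac{59952}{13231} \approx -4.5312$)
$Z{\left(c,S \right)} = S + c$
$v{\left(q,B \right)} = -6 + 2 q$ ($v{\left(q,B \right)} = -6 + \left(q + q\right) = -6 + 2 q$)
$\frac{1}{j + \left(-157 - 4\right) v{\left(9,\frac{6 - 5}{6 + 4} \right)}} = \frac{1}{- \frac{59952}{13231} + \left(-157 - 4\right) \left(-6 + 2 \cdot 9\right)} = \frac{1}{- \frac{59952}{13231} - 161 \left(-6 + 18\right)} = \frac{1}{- \frac{59952}{13231} - 1932} = \frac{1}{- \frac{25622244}{13231}} = - \frac{13231}{25622244}$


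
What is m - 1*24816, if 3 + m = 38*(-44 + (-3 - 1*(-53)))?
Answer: -24591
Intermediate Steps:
m = 225 (m = -3 + 38*(-44 + (-3 - 1*(-53))) = -3 + 38*(-44 + (-3 + 53)) = -3 + 38*(-44 + 50) = -3 + 38*6 = -3 + 228 = 225)
m - 1*24816 = 225 - 1*24816 = 225 - 24816 = -24591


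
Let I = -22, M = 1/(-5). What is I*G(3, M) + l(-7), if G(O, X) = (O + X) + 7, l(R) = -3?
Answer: -1093/5 ≈ -218.60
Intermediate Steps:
M = -1/5 ≈ -0.20000
G(O, X) = 7 + O + X
I*G(3, M) + l(-7) = -22*(7 + 3 - 1/5) - 3 = -22*49/5 - 3 = -1078/5 - 3 = -1093/5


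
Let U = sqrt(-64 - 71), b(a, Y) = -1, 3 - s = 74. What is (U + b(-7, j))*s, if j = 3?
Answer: 71 - 213*I*sqrt(15) ≈ 71.0 - 824.95*I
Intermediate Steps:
s = -71 (s = 3 - 1*74 = 3 - 74 = -71)
U = 3*I*sqrt(15) (U = sqrt(-135) = 3*I*sqrt(15) ≈ 11.619*I)
(U + b(-7, j))*s = (3*I*sqrt(15) - 1)*(-71) = (-1 + 3*I*sqrt(15))*(-71) = 71 - 213*I*sqrt(15)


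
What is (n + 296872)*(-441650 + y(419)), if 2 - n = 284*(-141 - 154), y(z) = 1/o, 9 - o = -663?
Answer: -56486921747273/336 ≈ -1.6812e+11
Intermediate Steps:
o = 672 (o = 9 - 1*(-663) = 9 + 663 = 672)
y(z) = 1/672
n = 83782 (n = 2 - 284*(-141 - 154) = 2 - 284*(-295) = 2 - 1*(-83780) = 2 + 83780 = 83782)
(n + 296872)*(-441650 + y(419)) = (83782 + 296872)*(-441650 + 1/672) = 380654*(-296788799/672) = -56486921747273/336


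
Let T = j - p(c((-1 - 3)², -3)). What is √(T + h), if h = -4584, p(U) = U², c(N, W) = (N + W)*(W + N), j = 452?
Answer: I*√32693 ≈ 180.81*I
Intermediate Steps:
c(N, W) = (N + W)² (c(N, W) = (N + W)*(N + W) = (N + W)²)
T = -28109 (T = 452 - (((-1 - 3)² - 3)²)² = 452 - (((-4)² - 3)²)² = 452 - ((16 - 3)²)² = 452 - (13²)² = 452 - 1*169² = 452 - 1*28561 = 452 - 28561 = -28109)
√(T + h) = √(-28109 - 4584) = √(-32693) = I*√32693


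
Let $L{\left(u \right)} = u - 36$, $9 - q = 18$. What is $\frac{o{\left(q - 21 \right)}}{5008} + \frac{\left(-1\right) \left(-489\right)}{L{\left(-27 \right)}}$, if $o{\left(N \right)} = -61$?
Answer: $- \frac{817585}{105168} \approx -7.7741$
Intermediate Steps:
$q = -9$ ($q = 9 - 18 = -9$)
$L{\left(u \right)} = -36 + u$ ($L{\left(u \right)} = u - 36 = -36 + u$)
$\frac{o{\left(q - 21 \right)}}{5008} + \frac{\left(-1\right) \left(-489\right)}{L{\left(-27 \right)}} = - \frac{61}{5008} + \frac{\left(-1\right) \left(-489\right)}{-36 - 27} = \left(-61\right) \frac{1}{5008} + \frac{489}{-63} = - \frac{61}{5008} + 489 \left(- \frac{1}{63}\right) = - \frac{61}{5008} - \frac{163}{21} = - \frac{817585}{105168}$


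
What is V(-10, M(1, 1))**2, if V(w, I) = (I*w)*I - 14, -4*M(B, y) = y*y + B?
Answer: 1089/4 ≈ 272.25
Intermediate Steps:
M(B, y) = -B/4 - y**2/4 (M(B, y) = -(y*y + B)/4 = -(y**2 + B)/4 = -(B + y**2)/4 = -B/4 - y**2/4)
V(w, I) = -14 + w*I**2 (V(w, I) = w*I**2 - 14 = -14 + w*I**2)
V(-10, M(1, 1))**2 = (-14 - 10*(-1/4*1 - 1/4*1**2)**2)**2 = (-14 - 10*(-1/4 - 1/4*1)**2)**2 = (-14 - 10*(-1/4 - 1/4)**2)**2 = (-14 - 10*(-1/2)**2)**2 = (-14 - 10*1/4)**2 = (-14 - 5/2)**2 = (-33/2)**2 = 1089/4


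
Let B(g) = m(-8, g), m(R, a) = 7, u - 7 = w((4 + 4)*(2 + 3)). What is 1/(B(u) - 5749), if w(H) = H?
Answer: -1/5742 ≈ -0.00017416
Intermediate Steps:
u = 47 (u = 7 + (4 + 4)*(2 + 3) = 7 + 8*5 = 7 + 40 = 47)
B(g) = 7
1/(B(u) - 5749) = 1/(7 - 5749) = 1/(-5742) = -1/5742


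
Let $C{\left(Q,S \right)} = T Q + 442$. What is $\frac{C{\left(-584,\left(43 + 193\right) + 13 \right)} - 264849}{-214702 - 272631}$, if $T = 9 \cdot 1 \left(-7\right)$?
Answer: $\frac{227615}{487333} \approx 0.46706$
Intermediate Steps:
$T = -63$ ($T = 9 \left(-7\right) = -63$)
$C{\left(Q,S \right)} = 442 - 63 Q$ ($C{\left(Q,S \right)} = - 63 Q + 442 = 442 - 63 Q$)
$\frac{C{\left(-584,\left(43 + 193\right) + 13 \right)} - 264849}{-214702 - 272631} = \frac{\left(442 - -36792\right) - 264849}{-214702 - 272631} = \frac{\left(442 + 36792\right) - 264849}{-487333} = \left(37234 - 264849\right) \left(- \frac{1}{487333}\right) = \left(-227615\right) \left(- \frac{1}{487333}\right) = \frac{227615}{487333}$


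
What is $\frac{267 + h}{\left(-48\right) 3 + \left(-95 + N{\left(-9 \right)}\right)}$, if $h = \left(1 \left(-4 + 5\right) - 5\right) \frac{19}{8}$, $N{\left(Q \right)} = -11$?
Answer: $- \frac{103}{100} \approx -1.03$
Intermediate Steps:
$h = - \frac{19}{2}$ ($h = \left(1 \cdot 1 - 5\right) 19 \cdot \frac{1}{8} = \left(1 - 5\right) \frac{19}{8} = \left(-4\right) \frac{19}{8} = - \frac{19}{2} \approx -9.5$)
$\frac{267 + h}{\left(-48\right) 3 + \left(-95 + N{\left(-9 \right)}\right)} = \frac{267 - \frac{19}{2}}{\left(-48\right) 3 - 106} = \frac{515}{2 \left(-144 - 106\right)} = \frac{515}{2 \left(-250\right)} = \frac{515}{2} \left(- \frac{1}{250}\right) = - \frac{103}{100}$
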